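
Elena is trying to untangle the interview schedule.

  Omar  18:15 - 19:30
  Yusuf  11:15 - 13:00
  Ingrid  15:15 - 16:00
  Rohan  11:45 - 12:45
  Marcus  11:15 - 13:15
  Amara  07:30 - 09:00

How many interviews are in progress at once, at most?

3

Sort all start/end points and keep a running count:
07:30 start Amara → 1
09:00 end Amara → 0
11:15 start Marcus → 1
11:15 start Yusuf → 2
11:45 start Rohan → 3
12:45 end Rohan → 2
13:00 end Yusuf → 1
13:15 end Marcus → 0
15:15 start Ingrid → 1
16:00 end Ingrid → 0
18:15 start Omar → 1
19:30 end Omar → 0
Peak is 3, at 11:45 (Marcus, Rohan, Yusuf).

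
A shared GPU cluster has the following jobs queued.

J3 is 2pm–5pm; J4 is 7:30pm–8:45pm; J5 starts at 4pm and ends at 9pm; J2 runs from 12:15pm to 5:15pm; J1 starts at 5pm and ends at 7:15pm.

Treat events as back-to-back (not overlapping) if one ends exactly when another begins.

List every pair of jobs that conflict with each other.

J1 & J2, J1 & J5, J2 & J3, J2 & J5, J3 & J5, J4 & J5

Two intervals overlap when each starts before the other ends.
Sorted by start: J2, J3, J5, J1, J4.
J3 starts before J2 ends → J2 and J3 overlap.
J5 starts before J2 ends → J2 and J5 overlap.
J1 starts before J2 ends → J2 and J1 overlap.
J4 starts after J2 ends.
J5 starts before J3 ends → J3 and J5 overlap.
J1 starts exactly when J3 ends (back-to-back, no overlap) — done with J3.
J1 starts before J5 ends → J5 and J1 overlap.
J4 starts before J5 ends → J5 and J4 overlap.
J4 starts after J1 ends.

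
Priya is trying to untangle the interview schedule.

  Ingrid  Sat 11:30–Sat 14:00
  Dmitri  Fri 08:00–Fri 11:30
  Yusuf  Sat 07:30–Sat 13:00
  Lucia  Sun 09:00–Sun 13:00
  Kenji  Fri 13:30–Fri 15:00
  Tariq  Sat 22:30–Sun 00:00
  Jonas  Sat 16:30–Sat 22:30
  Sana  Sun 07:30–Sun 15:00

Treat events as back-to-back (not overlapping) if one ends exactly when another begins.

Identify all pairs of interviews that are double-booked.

Ingrid & Yusuf, Lucia & Sana

Sorted by start: Dmitri, Kenji, Yusuf, Ingrid, Jonas, Tariq, Sana, Lucia.
Kenji starts after Dmitri ends — done with Dmitri.
Yusuf starts after Kenji ends — done with Kenji.
Ingrid starts before Yusuf ends → Yusuf and Ingrid overlap.
Jonas starts after Yusuf ends — done with Yusuf.
Jonas starts after Ingrid ends — done with Ingrid.
Tariq starts exactly when Jonas ends (back-to-back, no overlap) — done with Jonas.
Sana starts after Tariq ends — done with Tariq.
Lucia starts before Sana ends → Sana and Lucia overlap.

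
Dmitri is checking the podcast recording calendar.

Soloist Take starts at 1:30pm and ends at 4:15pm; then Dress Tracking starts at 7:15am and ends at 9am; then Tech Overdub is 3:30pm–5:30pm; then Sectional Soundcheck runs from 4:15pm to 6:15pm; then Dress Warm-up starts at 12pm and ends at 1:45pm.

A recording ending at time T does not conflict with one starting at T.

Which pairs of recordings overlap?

Two intervals overlap when each starts before the other ends.
Sorted by start: Dress Tracking, Dress Warm-up, Soloist Take, Tech Overdub, Sectional Soundcheck.
Dress Warm-up starts after Dress Tracking ends; Dress Tracking is clear from here.
Soloist Take starts before Dress Warm-up ends → Dress Warm-up and Soloist Take overlap.
Tech Overdub starts after Dress Warm-up ends; Dress Warm-up is clear from here.
Tech Overdub starts before Soloist Take ends → Soloist Take and Tech Overdub overlap.
Sectional Soundcheck starts exactly when Soloist Take ends (back-to-back, no overlap).
Sectional Soundcheck starts before Tech Overdub ends → Tech Overdub and Sectional Soundcheck overlap.

Dress Warm-up & Soloist Take, Sectional Soundcheck & Tech Overdub, Soloist Take & Tech Overdub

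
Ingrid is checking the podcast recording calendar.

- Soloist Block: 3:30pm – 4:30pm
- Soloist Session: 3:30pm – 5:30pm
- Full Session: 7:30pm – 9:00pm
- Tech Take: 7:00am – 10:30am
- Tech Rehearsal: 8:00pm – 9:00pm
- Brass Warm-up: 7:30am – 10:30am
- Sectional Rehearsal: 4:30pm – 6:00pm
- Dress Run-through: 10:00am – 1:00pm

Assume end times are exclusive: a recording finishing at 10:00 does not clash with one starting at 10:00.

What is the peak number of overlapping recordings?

Sort all start/end points and keep a running count:
7:00am start Tech Take → 1
7:30am start Brass Warm-up → 2
10:00am start Dress Run-through → 3
10:30am end Brass Warm-up → 2
10:30am end Tech Take → 1
1:00pm end Dress Run-through → 0
3:30pm start Soloist Block → 1
3:30pm start Soloist Session → 2
4:30pm end Soloist Block → 1
4:30pm start Sectional Rehearsal → 2
5:30pm end Soloist Session → 1
6:00pm end Sectional Rehearsal → 0
7:30pm start Full Session → 1
8:00pm start Tech Rehearsal → 2
9:00pm end Full Session → 1
9:00pm end Tech Rehearsal → 0
Peak is 3, at 10:00am (Brass Warm-up, Dress Run-through, Tech Take).

3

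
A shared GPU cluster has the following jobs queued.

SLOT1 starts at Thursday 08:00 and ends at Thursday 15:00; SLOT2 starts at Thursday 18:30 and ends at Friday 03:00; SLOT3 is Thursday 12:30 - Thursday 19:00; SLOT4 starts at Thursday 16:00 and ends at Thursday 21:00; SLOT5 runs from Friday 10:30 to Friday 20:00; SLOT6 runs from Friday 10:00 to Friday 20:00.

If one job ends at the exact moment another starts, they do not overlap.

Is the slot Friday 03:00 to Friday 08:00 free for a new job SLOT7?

SLOT1: ends Thursday 15:00 at or before SLOT7 starts Friday 03:00 → clear.
SLOT3: ends Thursday 19:00 at or before SLOT7 starts Friday 03:00 → clear.
SLOT4: ends Thursday 21:00 at or before SLOT7 starts Friday 03:00 → clear.
SLOT2: ends Friday 03:00 at or before SLOT7 starts Friday 03:00 → clear.
SLOT6: starts Friday 10:00 at or after SLOT7 ends Friday 08:00 → clear.
SLOT5: starts Friday 10:30 at or after SLOT7 ends Friday 08:00 → clear.

Yes — the slot is free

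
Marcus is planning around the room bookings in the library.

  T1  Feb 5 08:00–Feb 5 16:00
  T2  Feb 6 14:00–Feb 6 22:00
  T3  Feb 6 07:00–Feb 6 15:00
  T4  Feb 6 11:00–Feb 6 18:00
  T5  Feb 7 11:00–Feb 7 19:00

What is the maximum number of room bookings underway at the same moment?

3

Sweep the timeline, counting +1 at each start and −1 at each end (ends before starts at a tie):
Feb 5 08:00 start T1 → 1
Feb 5 16:00 end T1 → 0
Feb 6 07:00 start T3 → 1
Feb 6 11:00 start T4 → 2
Feb 6 14:00 start T2 → 3
Feb 6 15:00 end T3 → 2
Feb 6 18:00 end T4 → 1
Feb 6 22:00 end T2 → 0
Feb 7 11:00 start T5 → 1
Feb 7 19:00 end T5 → 0
Peak is 3, at Feb 6 14:00 (T2, T3, T4).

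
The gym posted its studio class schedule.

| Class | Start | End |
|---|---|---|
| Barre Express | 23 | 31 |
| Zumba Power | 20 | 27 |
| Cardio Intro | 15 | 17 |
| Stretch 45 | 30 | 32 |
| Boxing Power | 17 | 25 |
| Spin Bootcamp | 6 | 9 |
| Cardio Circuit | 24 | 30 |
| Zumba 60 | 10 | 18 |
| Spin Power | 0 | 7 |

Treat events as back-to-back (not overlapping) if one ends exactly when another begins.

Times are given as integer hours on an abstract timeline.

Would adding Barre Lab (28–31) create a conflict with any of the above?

Yes — it overlaps Barre Express, Cardio Circuit, Stretch 45

Spin Power: ends 7 at or before Barre Lab starts 28 → clear.
Spin Bootcamp: ends 9 at or before Barre Lab starts 28 → clear.
Zumba 60: ends 18 at or before Barre Lab starts 28 → clear.
Cardio Intro: ends 17 at or before Barre Lab starts 28 → clear.
Boxing Power: ends 25 at or before Barre Lab starts 28 → clear.
Zumba Power: ends 27 at or before Barre Lab starts 28 → clear.
Barre Express: starts 23 before Barre Lab ends 31, and ends 31 after Barre Lab starts 28 → overlap.
Cardio Circuit: starts 24 before Barre Lab ends 31, and ends 30 after Barre Lab starts 28 → overlap.
Stretch 45: starts 30 before Barre Lab ends 31, and ends 32 after Barre Lab starts 28 → overlap.
Barre Lab overlaps Barre Express, Cardio Circuit, Stretch 45.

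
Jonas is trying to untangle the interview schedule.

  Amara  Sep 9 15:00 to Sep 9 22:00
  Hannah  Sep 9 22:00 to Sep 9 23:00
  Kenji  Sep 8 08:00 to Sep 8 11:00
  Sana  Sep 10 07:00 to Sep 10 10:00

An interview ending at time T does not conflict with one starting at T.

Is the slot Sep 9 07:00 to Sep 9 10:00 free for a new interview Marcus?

Yes — the slot is free

Kenji: ends Sep 8 11:00 at or before Marcus starts Sep 9 07:00 → clear.
Amara: starts Sep 9 15:00 at or after Marcus ends Sep 9 10:00 → clear.
Hannah: starts Sep 9 22:00 at or after Marcus ends Sep 9 10:00 → clear.
Sana: starts Sep 10 07:00 at or after Marcus ends Sep 9 10:00 → clear.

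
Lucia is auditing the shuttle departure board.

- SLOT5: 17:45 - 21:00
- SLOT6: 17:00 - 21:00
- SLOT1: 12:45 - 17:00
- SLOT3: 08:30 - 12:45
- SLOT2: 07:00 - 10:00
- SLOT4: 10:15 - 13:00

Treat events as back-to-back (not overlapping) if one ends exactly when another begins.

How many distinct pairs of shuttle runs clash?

Check each pair: they overlap iff neither finishes before the other starts.
Sorted by start: SLOT2, SLOT3, SLOT4, SLOT1, SLOT6, SLOT5.
SLOT3 starts before SLOT2 ends → SLOT2 and SLOT3 overlap.
SLOT4 starts after SLOT2 ends — done with SLOT2.
SLOT4 starts before SLOT3 ends → SLOT3 and SLOT4 overlap.
SLOT1 starts exactly when SLOT3 ends (back-to-back, no overlap) — done with SLOT3.
SLOT1 starts before SLOT4 ends → SLOT4 and SLOT1 overlap.
SLOT6 starts after SLOT4 ends — done with SLOT4.
SLOT6 starts exactly when SLOT1 ends (back-to-back, no overlap) — done with SLOT1.
SLOT5 starts before SLOT6 ends → SLOT6 and SLOT5 overlap.
Overlapping pairs: SLOT1 & SLOT4, SLOT2 & SLOT3, SLOT3 & SLOT4, SLOT5 & SLOT6 — 4 in total.

4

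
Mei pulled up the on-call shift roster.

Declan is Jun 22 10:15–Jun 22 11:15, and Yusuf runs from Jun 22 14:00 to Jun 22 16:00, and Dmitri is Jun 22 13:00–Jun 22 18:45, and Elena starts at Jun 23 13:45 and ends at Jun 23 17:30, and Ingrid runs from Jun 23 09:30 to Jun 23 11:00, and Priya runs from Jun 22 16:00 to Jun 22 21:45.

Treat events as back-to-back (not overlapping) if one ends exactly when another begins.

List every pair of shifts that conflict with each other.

Dmitri & Priya, Dmitri & Yusuf

Sorted by start: Declan, Dmitri, Yusuf, Priya, Ingrid, Elena.
Dmitri starts after Declan ends; Declan is clear from here.
Yusuf starts before Dmitri ends → Dmitri and Yusuf overlap.
Priya starts before Dmitri ends → Dmitri and Priya overlap.
Ingrid starts after Dmitri ends; Dmitri is clear from here.
Priya starts exactly when Yusuf ends (back-to-back, no overlap); Yusuf is clear from here.
Ingrid starts after Priya ends; Priya is clear from here.
Elena starts after Ingrid ends.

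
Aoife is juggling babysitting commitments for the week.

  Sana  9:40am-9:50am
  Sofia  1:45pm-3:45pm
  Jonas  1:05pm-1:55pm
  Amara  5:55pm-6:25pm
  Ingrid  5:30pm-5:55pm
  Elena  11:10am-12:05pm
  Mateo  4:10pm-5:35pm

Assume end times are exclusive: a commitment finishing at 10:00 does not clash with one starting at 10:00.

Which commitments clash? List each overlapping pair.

Sorted by start: Sana, Elena, Jonas, Sofia, Mateo, Ingrid, Amara.
Elena starts after Sana ends — done with Sana.
Jonas starts after Elena ends — done with Elena.
Sofia starts before Jonas ends → Jonas and Sofia overlap.
Mateo starts after Jonas ends — done with Jonas.
Mateo starts after Sofia ends — done with Sofia.
Ingrid starts before Mateo ends → Mateo and Ingrid overlap.
Amara starts after Mateo ends.
Amara starts exactly when Ingrid ends (back-to-back, no overlap).

Ingrid & Mateo, Jonas & Sofia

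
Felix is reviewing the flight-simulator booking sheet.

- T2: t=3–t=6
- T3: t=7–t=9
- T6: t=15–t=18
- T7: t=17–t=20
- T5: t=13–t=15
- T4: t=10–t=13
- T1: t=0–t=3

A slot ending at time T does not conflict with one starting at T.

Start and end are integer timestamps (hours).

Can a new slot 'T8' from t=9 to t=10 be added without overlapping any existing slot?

Yes — the slot is free

T1: ends t=3 at or before T8 starts t=9 → clear.
T2: ends t=6 at or before T8 starts t=9 → clear.
T3: ends t=9 at or before T8 starts t=9 → clear.
T4: starts t=10 at or after T8 ends t=10 → clear.
T5: starts t=13 at or after T8 ends t=10 → clear.
T6: starts t=15 at or after T8 ends t=10 → clear.
T7: starts t=17 at or after T8 ends t=10 → clear.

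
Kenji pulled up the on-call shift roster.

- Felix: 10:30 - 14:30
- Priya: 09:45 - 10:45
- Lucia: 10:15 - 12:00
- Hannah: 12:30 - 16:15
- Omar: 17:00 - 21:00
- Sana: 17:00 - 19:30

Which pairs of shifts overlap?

Check each pair: they overlap iff neither finishes before the other starts.
Sorted by start: Priya, Lucia, Felix, Hannah, Omar, Sana.
Lucia starts before Priya ends → Priya and Lucia overlap.
Felix starts before Priya ends → Priya and Felix overlap.
Hannah starts after Priya ends; Priya is clear from here.
Felix starts before Lucia ends → Lucia and Felix overlap.
Hannah starts after Lucia ends; Lucia is clear from here.
Hannah starts before Felix ends → Felix and Hannah overlap.
Omar starts after Felix ends; Felix is clear from here.
Omar starts after Hannah ends; Hannah is clear from here.
Sana starts before Omar ends → Omar and Sana overlap.

Felix & Hannah, Felix & Lucia, Felix & Priya, Lucia & Priya, Omar & Sana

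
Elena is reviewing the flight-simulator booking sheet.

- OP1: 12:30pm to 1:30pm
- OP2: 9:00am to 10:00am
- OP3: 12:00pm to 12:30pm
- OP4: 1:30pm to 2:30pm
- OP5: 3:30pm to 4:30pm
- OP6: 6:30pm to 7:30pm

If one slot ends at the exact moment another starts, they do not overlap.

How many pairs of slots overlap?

0

Sorted by start: OP2, OP3, OP1, OP4, OP5, OP6.
OP3 starts after OP2 ends, so nothing later overlaps OP2 either.
OP1 starts exactly when OP3 ends (back-to-back, no overlap), so nothing later overlaps OP3 either.
OP4 starts exactly when OP1 ends (back-to-back, no overlap), so nothing later overlaps OP1 either.
OP5 starts after OP4 ends, so nothing later overlaps OP4 either.
OP6 starts after OP5 ends.
No pair overlaps.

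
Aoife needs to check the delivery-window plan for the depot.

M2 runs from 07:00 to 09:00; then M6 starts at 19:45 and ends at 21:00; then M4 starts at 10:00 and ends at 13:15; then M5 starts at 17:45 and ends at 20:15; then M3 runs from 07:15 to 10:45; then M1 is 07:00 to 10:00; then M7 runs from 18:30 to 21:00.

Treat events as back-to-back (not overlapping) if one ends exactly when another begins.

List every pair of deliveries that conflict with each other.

Check each pair: they overlap iff neither finishes before the other starts.
Sorted by start: M1, M2, M3, M4, M5, M7, M6.
M2 starts before M1 ends → M1 and M2 overlap.
M3 starts before M1 ends → M1 and M3 overlap.
M4 starts exactly when M1 ends (back-to-back, no overlap), so nothing later overlaps M1 either.
M3 starts before M2 ends → M2 and M3 overlap.
M4 starts after M2 ends, so nothing later overlaps M2 either.
M4 starts before M3 ends → M3 and M4 overlap.
M5 starts after M3 ends, so nothing later overlaps M3 either.
M5 starts after M4 ends, so nothing later overlaps M4 either.
M7 starts before M5 ends → M5 and M7 overlap.
M6 starts before M5 ends → M5 and M6 overlap.
M6 starts before M7 ends → M7 and M6 overlap.

M1 & M2, M1 & M3, M2 & M3, M3 & M4, M5 & M6, M5 & M7, M6 & M7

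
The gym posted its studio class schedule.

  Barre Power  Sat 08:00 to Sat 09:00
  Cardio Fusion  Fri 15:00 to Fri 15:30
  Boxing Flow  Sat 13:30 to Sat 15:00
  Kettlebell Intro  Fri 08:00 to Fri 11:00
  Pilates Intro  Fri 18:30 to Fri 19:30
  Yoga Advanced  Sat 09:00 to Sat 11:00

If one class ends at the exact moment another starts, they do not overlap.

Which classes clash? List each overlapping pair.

Sorted by start: Kettlebell Intro, Cardio Fusion, Pilates Intro, Barre Power, Yoga Advanced, Boxing Flow.
Cardio Fusion starts after Kettlebell Intro ends, so Kettlebell Intro has no further overlaps.
Pilates Intro starts after Cardio Fusion ends, so Cardio Fusion has no further overlaps.
Barre Power starts after Pilates Intro ends, so Pilates Intro has no further overlaps.
Yoga Advanced starts exactly when Barre Power ends (back-to-back, no overlap), so Barre Power has no further overlaps.
Boxing Flow starts after Yoga Advanced ends.

no conflicts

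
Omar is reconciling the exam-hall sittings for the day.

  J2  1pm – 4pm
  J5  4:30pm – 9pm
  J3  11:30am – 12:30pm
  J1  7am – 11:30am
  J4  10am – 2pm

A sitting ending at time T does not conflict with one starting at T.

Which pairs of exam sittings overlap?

Sorted by start: J1, J4, J3, J2, J5.
J4 starts before J1 ends → J1 and J4 overlap.
J3 starts exactly when J1 ends (back-to-back, no overlap); J1 is clear from here.
J3 starts before J4 ends → J4 and J3 overlap.
J2 starts before J4 ends → J4 and J2 overlap.
J5 starts after J4 ends.
J2 starts after J3 ends; J3 is clear from here.
J5 starts after J2 ends.

J1 & J4, J2 & J4, J3 & J4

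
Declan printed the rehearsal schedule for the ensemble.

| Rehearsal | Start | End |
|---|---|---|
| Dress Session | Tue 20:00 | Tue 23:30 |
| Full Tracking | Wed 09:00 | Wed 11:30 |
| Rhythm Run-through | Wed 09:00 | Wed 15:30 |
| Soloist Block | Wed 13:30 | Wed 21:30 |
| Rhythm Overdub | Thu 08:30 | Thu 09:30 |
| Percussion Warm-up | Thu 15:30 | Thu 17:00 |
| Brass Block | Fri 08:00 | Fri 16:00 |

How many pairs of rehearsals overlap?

2

Sorted by start: Dress Session, Full Tracking, Rhythm Run-through, Soloist Block, Rhythm Overdub, Percussion Warm-up, Brass Block.
Full Tracking starts after Dress Session ends; Dress Session is clear from here.
Rhythm Run-through starts before Full Tracking ends → Full Tracking and Rhythm Run-through overlap.
Soloist Block starts after Full Tracking ends; Full Tracking is clear from here.
Soloist Block starts before Rhythm Run-through ends → Rhythm Run-through and Soloist Block overlap.
Rhythm Overdub starts after Rhythm Run-through ends; Rhythm Run-through is clear from here.
Rhythm Overdub starts after Soloist Block ends; Soloist Block is clear from here.
Percussion Warm-up starts after Rhythm Overdub ends; Rhythm Overdub is clear from here.
Brass Block starts after Percussion Warm-up ends.
Overlapping pairs: Full Tracking & Rhythm Run-through, Rhythm Run-through & Soloist Block — 2 in total.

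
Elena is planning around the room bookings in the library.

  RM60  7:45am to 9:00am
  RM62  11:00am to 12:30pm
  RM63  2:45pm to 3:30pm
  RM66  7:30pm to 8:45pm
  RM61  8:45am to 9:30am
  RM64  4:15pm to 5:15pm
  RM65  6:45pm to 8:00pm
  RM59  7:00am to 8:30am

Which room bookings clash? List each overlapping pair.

Sorted by start: RM59, RM60, RM61, RM62, RM63, RM64, RM65, RM66.
RM60 starts before RM59 ends → RM59 and RM60 overlap.
RM61 starts after RM59 ends — done with RM59.
RM61 starts before RM60 ends → RM60 and RM61 overlap.
RM62 starts after RM60 ends — done with RM60.
RM62 starts after RM61 ends — done with RM61.
RM63 starts after RM62 ends — done with RM62.
RM64 starts after RM63 ends — done with RM63.
RM65 starts after RM64 ends — done with RM64.
RM66 starts before RM65 ends → RM65 and RM66 overlap.

RM59 & RM60, RM60 & RM61, RM65 & RM66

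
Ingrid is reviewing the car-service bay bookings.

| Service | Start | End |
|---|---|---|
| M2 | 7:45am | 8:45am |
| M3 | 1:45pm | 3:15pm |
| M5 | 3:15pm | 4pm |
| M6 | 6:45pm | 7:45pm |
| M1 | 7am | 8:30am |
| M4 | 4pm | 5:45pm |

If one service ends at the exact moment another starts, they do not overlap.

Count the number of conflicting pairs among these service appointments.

1

Sorted by start: M1, M2, M3, M5, M4, M6.
M2 starts before M1 ends → M1 and M2 overlap.
M3 starts after M1 ends; M1 is clear from here.
M3 starts after M2 ends; M2 is clear from here.
M5 starts exactly when M3 ends (back-to-back, no overlap); M3 is clear from here.
M4 starts exactly when M5 ends (back-to-back, no overlap); M5 is clear from here.
M6 starts after M4 ends.
Overlapping pairs: M1 & M2 — 1 in total.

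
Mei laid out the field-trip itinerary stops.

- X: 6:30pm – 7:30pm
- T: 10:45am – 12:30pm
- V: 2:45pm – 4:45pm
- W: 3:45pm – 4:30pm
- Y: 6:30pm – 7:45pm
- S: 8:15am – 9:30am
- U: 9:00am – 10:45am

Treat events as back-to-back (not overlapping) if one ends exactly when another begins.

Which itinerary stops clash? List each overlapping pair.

S & U, V & W, X & Y

Sorted by start: S, U, T, V, W, X, Y.
U starts before S ends → S and U overlap.
T starts after S ends; S is clear from here.
T starts exactly when U ends (back-to-back, no overlap); U is clear from here.
V starts after T ends; T is clear from here.
W starts before V ends → V and W overlap.
X starts after V ends; V is clear from here.
X starts after W ends; W is clear from here.
Y starts before X ends → X and Y overlap.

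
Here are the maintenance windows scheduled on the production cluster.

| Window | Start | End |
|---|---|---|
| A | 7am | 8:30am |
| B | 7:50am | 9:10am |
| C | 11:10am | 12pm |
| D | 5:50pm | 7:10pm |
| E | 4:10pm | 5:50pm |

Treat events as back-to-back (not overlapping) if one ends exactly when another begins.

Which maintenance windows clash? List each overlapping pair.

Sorted by start: A, B, C, E, D.
B starts before A ends → A and B overlap.
C starts after A ends, so nothing later overlaps A either.
C starts after B ends, so nothing later overlaps B either.
E starts after C ends, so nothing later overlaps C either.
D starts exactly when E ends (back-to-back, no overlap).

A & B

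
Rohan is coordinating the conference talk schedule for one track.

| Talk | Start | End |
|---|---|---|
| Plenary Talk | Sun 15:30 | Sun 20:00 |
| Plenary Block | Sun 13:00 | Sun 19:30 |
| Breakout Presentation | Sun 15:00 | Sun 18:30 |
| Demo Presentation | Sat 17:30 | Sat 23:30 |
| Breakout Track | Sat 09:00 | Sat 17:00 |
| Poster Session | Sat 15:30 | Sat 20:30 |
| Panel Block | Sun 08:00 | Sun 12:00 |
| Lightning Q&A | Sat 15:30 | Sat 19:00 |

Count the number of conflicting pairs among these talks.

Check each pair: they overlap iff neither finishes before the other starts.
Sorted by start: Breakout Track, Poster Session, Lightning Q&A, Demo Presentation, Panel Block, Plenary Block, Breakout Presentation, Plenary Talk.
Poster Session starts before Breakout Track ends → Breakout Track and Poster Session overlap.
Lightning Q&A starts before Breakout Track ends → Breakout Track and Lightning Q&A overlap.
Demo Presentation starts after Breakout Track ends, so nothing later overlaps Breakout Track either.
Lightning Q&A starts before Poster Session ends → Poster Session and Lightning Q&A overlap.
Demo Presentation starts before Poster Session ends → Poster Session and Demo Presentation overlap.
Panel Block starts after Poster Session ends, so nothing later overlaps Poster Session either.
Demo Presentation starts before Lightning Q&A ends → Lightning Q&A and Demo Presentation overlap.
Panel Block starts after Lightning Q&A ends, so nothing later overlaps Lightning Q&A either.
Panel Block starts after Demo Presentation ends, so nothing later overlaps Demo Presentation either.
Plenary Block starts after Panel Block ends, so nothing later overlaps Panel Block either.
Breakout Presentation starts before Plenary Block ends → Plenary Block and Breakout Presentation overlap.
Plenary Talk starts before Plenary Block ends → Plenary Block and Plenary Talk overlap.
Plenary Talk starts before Breakout Presentation ends → Breakout Presentation and Plenary Talk overlap.
Overlapping pairs: Breakout Presentation & Plenary Block, Breakout Presentation & Plenary Talk, Breakout Track & Lightning Q&A, Breakout Track & Poster Session, Demo Presentation & Lightning Q&A, Demo Presentation & Poster Session, Lightning Q&A & Poster Session, Plenary Block & Plenary Talk — 8 in total.

8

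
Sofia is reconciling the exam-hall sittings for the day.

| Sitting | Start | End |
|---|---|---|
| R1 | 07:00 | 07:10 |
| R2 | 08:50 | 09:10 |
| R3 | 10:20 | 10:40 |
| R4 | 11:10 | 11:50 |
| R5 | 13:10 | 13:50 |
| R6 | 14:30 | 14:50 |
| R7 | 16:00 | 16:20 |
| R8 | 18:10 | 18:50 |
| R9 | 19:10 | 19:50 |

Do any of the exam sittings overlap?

Check each pair: they overlap iff neither finishes before the other starts.
Sorted by start: R1, R2, R3, R4, R5, R6, R7, R8, R9.
R2 starts after R1 ends; R1 is clear from here.
R3 starts after R2 ends; R2 is clear from here.
R4 starts after R3 ends; R3 is clear from here.
R5 starts after R4 ends; R4 is clear from here.
R6 starts after R5 ends; R5 is clear from here.
R7 starts after R6 ends; R6 is clear from here.
R8 starts after R7 ends; R7 is clear from here.
R9 starts after R8 ends.
Every pair is clear; the schedule has no overlaps.

No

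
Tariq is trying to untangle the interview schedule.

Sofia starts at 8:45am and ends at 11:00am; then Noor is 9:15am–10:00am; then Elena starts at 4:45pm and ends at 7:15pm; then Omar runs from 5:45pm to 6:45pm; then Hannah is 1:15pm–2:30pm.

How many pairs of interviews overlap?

Sorted by start: Sofia, Noor, Hannah, Elena, Omar.
Noor starts before Sofia ends → Sofia and Noor overlap.
Hannah starts after Sofia ends; Sofia is clear from here.
Hannah starts after Noor ends; Noor is clear from here.
Elena starts after Hannah ends; Hannah is clear from here.
Omar starts before Elena ends → Elena and Omar overlap.
Overlapping pairs: Elena & Omar, Noor & Sofia — 2 in total.

2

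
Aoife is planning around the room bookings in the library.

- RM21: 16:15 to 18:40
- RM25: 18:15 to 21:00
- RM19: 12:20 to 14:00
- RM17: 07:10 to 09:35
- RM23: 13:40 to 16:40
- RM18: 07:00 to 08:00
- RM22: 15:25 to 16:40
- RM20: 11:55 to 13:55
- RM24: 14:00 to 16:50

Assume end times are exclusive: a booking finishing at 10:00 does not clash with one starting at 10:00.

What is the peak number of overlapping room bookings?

Sweep the timeline, counting +1 at each start and −1 at each end (ends before starts at a tie):
07:00 start RM18 → 1
07:10 start RM17 → 2
08:00 end RM18 → 1
09:35 end RM17 → 0
11:55 start RM20 → 1
12:20 start RM19 → 2
13:40 start RM23 → 3
13:55 end RM20 → 2
14:00 end RM19 → 1
14:00 start RM24 → 2
15:25 start RM22 → 3
16:15 start RM21 → 4
16:40 end RM22 → 3
16:40 end RM23 → 2
16:50 end RM24 → 1
18:15 start RM25 → 2
18:40 end RM21 → 1
21:00 end RM25 → 0
Peak is 4, at 16:15 (RM21, RM22, RM23, RM24).

4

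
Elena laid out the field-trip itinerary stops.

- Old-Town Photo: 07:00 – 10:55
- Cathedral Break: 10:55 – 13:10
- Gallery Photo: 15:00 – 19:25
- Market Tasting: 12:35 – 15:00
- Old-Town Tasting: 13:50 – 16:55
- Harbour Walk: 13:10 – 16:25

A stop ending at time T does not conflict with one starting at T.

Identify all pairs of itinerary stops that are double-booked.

Sorted by start: Old-Town Photo, Cathedral Break, Market Tasting, Harbour Walk, Old-Town Tasting, Gallery Photo.
Cathedral Break starts exactly when Old-Town Photo ends (back-to-back, no overlap) — done with Old-Town Photo.
Market Tasting starts before Cathedral Break ends → Cathedral Break and Market Tasting overlap.
Harbour Walk starts exactly when Cathedral Break ends (back-to-back, no overlap) — done with Cathedral Break.
Harbour Walk starts before Market Tasting ends → Market Tasting and Harbour Walk overlap.
Old-Town Tasting starts before Market Tasting ends → Market Tasting and Old-Town Tasting overlap.
Gallery Photo starts exactly when Market Tasting ends (back-to-back, no overlap).
Old-Town Tasting starts before Harbour Walk ends → Harbour Walk and Old-Town Tasting overlap.
Gallery Photo starts before Harbour Walk ends → Harbour Walk and Gallery Photo overlap.
Gallery Photo starts before Old-Town Tasting ends → Old-Town Tasting and Gallery Photo overlap.

Cathedral Break & Market Tasting, Gallery Photo & Harbour Walk, Gallery Photo & Old-Town Tasting, Harbour Walk & Market Tasting, Harbour Walk & Old-Town Tasting, Market Tasting & Old-Town Tasting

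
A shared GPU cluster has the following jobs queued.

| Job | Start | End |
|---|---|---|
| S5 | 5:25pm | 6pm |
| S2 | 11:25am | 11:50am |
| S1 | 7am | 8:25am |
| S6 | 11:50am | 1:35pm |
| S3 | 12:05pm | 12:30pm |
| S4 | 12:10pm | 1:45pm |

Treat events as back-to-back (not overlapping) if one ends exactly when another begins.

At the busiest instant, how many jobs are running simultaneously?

3

Sort all start/end points and keep a running count:
7am start S1 → 1
8:25am end S1 → 0
11:25am start S2 → 1
11:50am end S2 → 0
11:50am start S6 → 1
12:05pm start S3 → 2
12:10pm start S4 → 3
12:30pm end S3 → 2
1:35pm end S6 → 1
1:45pm end S4 → 0
5:25pm start S5 → 1
6pm end S5 → 0
Peak is 3, at 12:10pm (S3, S4, S6).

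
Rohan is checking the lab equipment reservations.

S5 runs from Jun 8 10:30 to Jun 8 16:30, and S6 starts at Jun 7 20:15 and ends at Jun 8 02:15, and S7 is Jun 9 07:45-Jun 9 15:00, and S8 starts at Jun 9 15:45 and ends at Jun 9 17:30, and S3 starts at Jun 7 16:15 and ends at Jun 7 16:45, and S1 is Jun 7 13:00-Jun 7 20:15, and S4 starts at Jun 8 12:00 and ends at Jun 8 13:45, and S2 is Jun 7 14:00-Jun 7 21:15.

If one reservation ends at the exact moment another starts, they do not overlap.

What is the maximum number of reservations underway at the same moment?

3

Walk through starts and ends in time order (an end at T is processed before a start at T):
Jun 7 13:00 start S1 → 1
Jun 7 14:00 start S2 → 2
Jun 7 16:15 start S3 → 3
Jun 7 16:45 end S3 → 2
Jun 7 20:15 end S1 → 1
Jun 7 20:15 start S6 → 2
Jun 7 21:15 end S2 → 1
Jun 8 02:15 end S6 → 0
Jun 8 10:30 start S5 → 1
Jun 8 12:00 start S4 → 2
Jun 8 13:45 end S4 → 1
Jun 8 16:30 end S5 → 0
Jun 9 07:45 start S7 → 1
Jun 9 15:00 end S7 → 0
Jun 9 15:45 start S8 → 1
Jun 9 17:30 end S8 → 0
Peak is 3, at Jun 7 16:15 (S1, S2, S3).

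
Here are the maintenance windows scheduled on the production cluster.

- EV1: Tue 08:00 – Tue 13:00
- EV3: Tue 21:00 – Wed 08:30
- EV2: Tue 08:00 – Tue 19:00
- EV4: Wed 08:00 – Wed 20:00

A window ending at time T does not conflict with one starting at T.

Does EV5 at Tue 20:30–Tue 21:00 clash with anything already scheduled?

No — it doesn't clash with anything

EV1: ends Tue 13:00 at or before EV5 starts Tue 20:30 → clear.
EV2: ends Tue 19:00 at or before EV5 starts Tue 20:30 → clear.
EV3: starts Tue 21:00 at or after EV5 ends Tue 21:00 → clear.
EV4: starts Wed 08:00 at or after EV5 ends Tue 21:00 → clear.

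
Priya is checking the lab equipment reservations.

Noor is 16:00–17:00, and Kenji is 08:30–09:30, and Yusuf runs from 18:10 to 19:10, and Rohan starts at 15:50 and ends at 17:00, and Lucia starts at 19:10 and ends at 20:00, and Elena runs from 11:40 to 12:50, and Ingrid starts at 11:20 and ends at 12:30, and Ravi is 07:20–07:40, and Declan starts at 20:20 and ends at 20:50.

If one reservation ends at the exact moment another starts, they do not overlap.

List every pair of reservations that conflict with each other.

Sorted by start: Ravi, Kenji, Ingrid, Elena, Rohan, Noor, Yusuf, Lucia, Declan.
Kenji starts after Ravi ends, so Ravi has no further overlaps.
Ingrid starts after Kenji ends, so Kenji has no further overlaps.
Elena starts before Ingrid ends → Ingrid and Elena overlap.
Rohan starts after Ingrid ends, so Ingrid has no further overlaps.
Rohan starts after Elena ends, so Elena has no further overlaps.
Noor starts before Rohan ends → Rohan and Noor overlap.
Yusuf starts after Rohan ends, so Rohan has no further overlaps.
Yusuf starts after Noor ends, so Noor has no further overlaps.
Lucia starts exactly when Yusuf ends (back-to-back, no overlap), so Yusuf has no further overlaps.
Declan starts after Lucia ends.

Elena & Ingrid, Noor & Rohan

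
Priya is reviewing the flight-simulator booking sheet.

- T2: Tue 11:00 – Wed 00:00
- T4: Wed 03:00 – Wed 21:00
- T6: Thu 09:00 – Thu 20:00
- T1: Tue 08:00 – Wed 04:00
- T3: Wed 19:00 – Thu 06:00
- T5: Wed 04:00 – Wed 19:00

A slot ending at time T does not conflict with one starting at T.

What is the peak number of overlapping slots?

Walk through starts and ends in time order (an end at T is processed before a start at T):
Tue 08:00 start T1 → 1
Tue 11:00 start T2 → 2
Wed 00:00 end T2 → 1
Wed 03:00 start T4 → 2
Wed 04:00 end T1 → 1
Wed 04:00 start T5 → 2
Wed 19:00 end T5 → 1
Wed 19:00 start T3 → 2
Wed 21:00 end T4 → 1
Thu 06:00 end T3 → 0
Thu 09:00 start T6 → 1
Thu 20:00 end T6 → 0
Peak is 2, at Tue 11:00 (T1, T2).

2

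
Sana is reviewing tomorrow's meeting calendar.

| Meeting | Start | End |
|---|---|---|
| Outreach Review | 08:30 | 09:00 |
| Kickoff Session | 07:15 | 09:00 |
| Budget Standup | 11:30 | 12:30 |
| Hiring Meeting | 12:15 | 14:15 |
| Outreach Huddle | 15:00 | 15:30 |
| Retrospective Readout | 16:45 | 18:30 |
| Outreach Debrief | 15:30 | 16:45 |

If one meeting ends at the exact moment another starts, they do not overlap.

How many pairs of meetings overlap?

Sorted by start: Kickoff Session, Outreach Review, Budget Standup, Hiring Meeting, Outreach Huddle, Outreach Debrief, Retrospective Readout.
Outreach Review starts before Kickoff Session ends → Kickoff Session and Outreach Review overlap.
Budget Standup starts after Kickoff Session ends — done with Kickoff Session.
Budget Standup starts after Outreach Review ends — done with Outreach Review.
Hiring Meeting starts before Budget Standup ends → Budget Standup and Hiring Meeting overlap.
Outreach Huddle starts after Budget Standup ends — done with Budget Standup.
Outreach Huddle starts after Hiring Meeting ends — done with Hiring Meeting.
Outreach Debrief starts exactly when Outreach Huddle ends (back-to-back, no overlap) — done with Outreach Huddle.
Retrospective Readout starts exactly when Outreach Debrief ends (back-to-back, no overlap).
Overlapping pairs: Budget Standup & Hiring Meeting, Kickoff Session & Outreach Review — 2 in total.

2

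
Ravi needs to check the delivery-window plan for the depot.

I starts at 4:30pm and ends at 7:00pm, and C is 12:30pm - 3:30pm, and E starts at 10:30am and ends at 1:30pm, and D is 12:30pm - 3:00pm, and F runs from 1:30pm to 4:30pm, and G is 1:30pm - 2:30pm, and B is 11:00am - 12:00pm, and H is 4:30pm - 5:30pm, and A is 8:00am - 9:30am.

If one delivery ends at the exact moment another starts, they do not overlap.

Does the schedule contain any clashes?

Yes

Sorted by start: A, E, B, C, D, F, G, H, I.
E starts after A ends — done with A.
B starts before E ends → E and B overlap.
That's a conflict, so the schedule is not conflict-free.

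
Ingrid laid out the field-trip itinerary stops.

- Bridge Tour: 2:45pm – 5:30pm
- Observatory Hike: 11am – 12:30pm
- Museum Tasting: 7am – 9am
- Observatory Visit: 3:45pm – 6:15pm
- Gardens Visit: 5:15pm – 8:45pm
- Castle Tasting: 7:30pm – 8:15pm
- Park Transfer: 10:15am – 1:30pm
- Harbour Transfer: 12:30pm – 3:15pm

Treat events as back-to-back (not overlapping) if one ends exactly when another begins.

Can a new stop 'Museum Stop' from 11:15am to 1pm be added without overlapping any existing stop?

No — it overlaps Harbour Transfer, Observatory Hike, Park Transfer

Museum Tasting: ends 9am at or before Museum Stop starts 11:15am → clear.
Park Transfer: starts 10:15am before Museum Stop ends 1pm, and ends 1:30pm after Museum Stop starts 11:15am → overlap.
Observatory Hike: starts 11am before Museum Stop ends 1pm, and ends 12:30pm after Museum Stop starts 11:15am → overlap.
Harbour Transfer: starts 12:30pm before Museum Stop ends 1pm, and ends 3:15pm after Museum Stop starts 11:15am → overlap.
Bridge Tour: starts 2:45pm at or after Museum Stop ends 1pm → clear.
Observatory Visit: starts 3:45pm at or after Museum Stop ends 1pm → clear.
Gardens Visit: starts 5:15pm at or after Museum Stop ends 1pm → clear.
Castle Tasting: starts 7:30pm at or after Museum Stop ends 1pm → clear.
Museum Stop overlaps Park Transfer, Observatory Hike, Harbour Transfer.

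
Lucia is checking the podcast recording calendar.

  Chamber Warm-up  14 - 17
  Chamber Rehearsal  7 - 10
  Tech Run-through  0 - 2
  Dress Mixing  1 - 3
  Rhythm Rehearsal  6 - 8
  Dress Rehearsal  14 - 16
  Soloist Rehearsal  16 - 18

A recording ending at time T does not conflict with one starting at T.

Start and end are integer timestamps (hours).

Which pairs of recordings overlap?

Chamber Rehearsal & Rhythm Rehearsal, Chamber Warm-up & Dress Rehearsal, Chamber Warm-up & Soloist Rehearsal, Dress Mixing & Tech Run-through

Two intervals overlap when each starts before the other ends.
Sorted by start: Tech Run-through, Dress Mixing, Rhythm Rehearsal, Chamber Rehearsal, Dress Rehearsal, Chamber Warm-up, Soloist Rehearsal.
Dress Mixing starts before Tech Run-through ends → Tech Run-through and Dress Mixing overlap.
Rhythm Rehearsal starts after Tech Run-through ends — done with Tech Run-through.
Rhythm Rehearsal starts after Dress Mixing ends — done with Dress Mixing.
Chamber Rehearsal starts before Rhythm Rehearsal ends → Rhythm Rehearsal and Chamber Rehearsal overlap.
Dress Rehearsal starts after Rhythm Rehearsal ends — done with Rhythm Rehearsal.
Dress Rehearsal starts after Chamber Rehearsal ends — done with Chamber Rehearsal.
Chamber Warm-up starts before Dress Rehearsal ends → Dress Rehearsal and Chamber Warm-up overlap.
Soloist Rehearsal starts exactly when Dress Rehearsal ends (back-to-back, no overlap).
Soloist Rehearsal starts before Chamber Warm-up ends → Chamber Warm-up and Soloist Rehearsal overlap.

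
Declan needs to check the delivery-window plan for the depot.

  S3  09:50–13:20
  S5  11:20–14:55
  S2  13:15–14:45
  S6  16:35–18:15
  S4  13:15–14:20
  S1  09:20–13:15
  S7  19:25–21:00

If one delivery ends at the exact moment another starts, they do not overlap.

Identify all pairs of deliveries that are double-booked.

Sorted by start: S1, S3, S5, S2, S4, S6, S7.
S3 starts before S1 ends → S1 and S3 overlap.
S5 starts before S1 ends → S1 and S5 overlap.
S2 starts exactly when S1 ends (back-to-back, no overlap), so S1 has no further overlaps.
S5 starts before S3 ends → S3 and S5 overlap.
S2 starts before S3 ends → S3 and S2 overlap.
S4 starts before S3 ends → S3 and S4 overlap.
S6 starts after S3 ends, so S3 has no further overlaps.
S2 starts before S5 ends → S5 and S2 overlap.
S4 starts before S5 ends → S5 and S4 overlap.
S6 starts after S5 ends, so S5 has no further overlaps.
S4 starts before S2 ends → S2 and S4 overlap.
S6 starts after S2 ends, so S2 has no further overlaps.
S6 starts after S4 ends, so S4 has no further overlaps.
S7 starts after S6 ends.

S1 & S3, S1 & S5, S2 & S3, S2 & S4, S2 & S5, S3 & S4, S3 & S5, S4 & S5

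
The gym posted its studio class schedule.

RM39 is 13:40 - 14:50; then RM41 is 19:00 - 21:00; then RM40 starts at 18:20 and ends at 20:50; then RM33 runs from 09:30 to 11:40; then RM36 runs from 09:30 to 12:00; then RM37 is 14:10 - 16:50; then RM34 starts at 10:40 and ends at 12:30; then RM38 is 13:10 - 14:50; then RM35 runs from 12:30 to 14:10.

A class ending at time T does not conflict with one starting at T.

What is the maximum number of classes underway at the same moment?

Sort all start/end points and keep a running count:
09:30 start RM33 → 1
09:30 start RM36 → 2
10:40 start RM34 → 3
11:40 end RM33 → 2
12:00 end RM36 → 1
12:30 end RM34 → 0
12:30 start RM35 → 1
13:10 start RM38 → 2
13:40 start RM39 → 3
14:10 end RM35 → 2
14:10 start RM37 → 3
14:50 end RM38 → 2
14:50 end RM39 → 1
16:50 end RM37 → 0
18:20 start RM40 → 1
19:00 start RM41 → 2
20:50 end RM40 → 1
21:00 end RM41 → 0
Peak is 3, at 10:40 (RM33, RM34, RM36).

3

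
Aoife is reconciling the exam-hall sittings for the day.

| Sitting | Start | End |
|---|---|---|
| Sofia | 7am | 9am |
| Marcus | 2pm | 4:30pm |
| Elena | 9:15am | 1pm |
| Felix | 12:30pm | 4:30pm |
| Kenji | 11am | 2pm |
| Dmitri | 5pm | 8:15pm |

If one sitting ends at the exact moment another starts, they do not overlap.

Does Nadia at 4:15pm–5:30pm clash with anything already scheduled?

Yes — it overlaps Dmitri, Felix, Marcus

Sofia: ends 9am at or before Nadia starts 4:15pm → clear.
Elena: ends 1pm at or before Nadia starts 4:15pm → clear.
Kenji: ends 2pm at or before Nadia starts 4:15pm → clear.
Felix: starts 12:30pm before Nadia ends 5:30pm, and ends 4:30pm after Nadia starts 4:15pm → overlap.
Marcus: starts 2pm before Nadia ends 5:30pm, and ends 4:30pm after Nadia starts 4:15pm → overlap.
Dmitri: starts 5pm before Nadia ends 5:30pm, and ends 8:15pm after Nadia starts 4:15pm → overlap.
Nadia overlaps Felix, Marcus, Dmitri.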